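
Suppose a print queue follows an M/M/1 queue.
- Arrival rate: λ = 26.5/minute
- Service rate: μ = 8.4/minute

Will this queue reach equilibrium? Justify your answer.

Stability requires ρ = λ/(cμ) < 1
ρ = 26.5/(1 × 8.4) = 26.5/8.40 = 3.1548
Since 3.1548 ≥ 1, the system is UNSTABLE.
Queue grows without bound. Need μ > λ = 26.5.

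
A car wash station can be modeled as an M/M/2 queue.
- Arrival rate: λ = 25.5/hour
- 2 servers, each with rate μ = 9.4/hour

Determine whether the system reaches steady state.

Stability requires ρ = λ/(cμ) < 1
ρ = 25.5/(2 × 9.4) = 25.5/18.80 = 1.3564
Since 1.3564 ≥ 1, the system is UNSTABLE.
Need c > λ/μ = 25.5/9.4 = 2.71.
Minimum servers needed: c = 3.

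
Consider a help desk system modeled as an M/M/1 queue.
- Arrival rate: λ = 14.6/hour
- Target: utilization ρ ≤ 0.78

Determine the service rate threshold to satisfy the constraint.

ρ = λ/μ, so μ = λ/ρ
μ ≥ 14.6/0.78 = 18.7179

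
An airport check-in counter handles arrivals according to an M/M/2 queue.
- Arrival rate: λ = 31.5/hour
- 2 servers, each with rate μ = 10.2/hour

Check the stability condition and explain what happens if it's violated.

Stability requires ρ = λ/(cμ) < 1
ρ = 31.5/(2 × 10.2) = 31.5/20.40 = 1.5441
Since 1.5441 ≥ 1, the system is UNSTABLE.
Need c > λ/μ = 31.5/10.2 = 3.09.
Minimum servers needed: c = 4.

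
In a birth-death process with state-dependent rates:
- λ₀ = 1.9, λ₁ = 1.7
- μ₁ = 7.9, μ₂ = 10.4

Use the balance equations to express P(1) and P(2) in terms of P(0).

Balance equations:
State 0: λ₀P₀ = μ₁P₁ → P₁ = (λ₀/μ₁)P₀ = (1.9/7.9)P₀ = 0.2405P₀
State 1: P₂ = (λ₀λ₁)/(μ₁μ₂)P₀ = (1.9×1.7)/(7.9×10.4)P₀ = 0.03931P₀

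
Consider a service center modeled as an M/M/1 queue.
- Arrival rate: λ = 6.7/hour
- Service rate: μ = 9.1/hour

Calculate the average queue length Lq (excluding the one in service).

ρ = λ/μ = 6.7/9.1 = 0.7363
For M/M/1: Lq = λ²/(μ(μ-λ))
Lq = 44.89/(9.1 × 2.40)
Lq = 2.0554 customers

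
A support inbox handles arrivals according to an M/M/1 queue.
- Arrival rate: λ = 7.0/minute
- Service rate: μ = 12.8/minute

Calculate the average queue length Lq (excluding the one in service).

ρ = λ/μ = 7.0/12.8 = 0.5469
For M/M/1: Lq = λ²/(μ(μ-λ))
Lq = 49.00/(12.8 × 5.80)
Lq = 0.6600 emails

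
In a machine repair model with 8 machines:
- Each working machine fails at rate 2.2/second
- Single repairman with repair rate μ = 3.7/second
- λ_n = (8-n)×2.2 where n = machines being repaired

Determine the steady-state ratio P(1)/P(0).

P(1)/P(0) = ∏_{i=0}^{1-1} λ_i/μ_{i+1}
= (8-0)×2.2/3.7
= 4.7568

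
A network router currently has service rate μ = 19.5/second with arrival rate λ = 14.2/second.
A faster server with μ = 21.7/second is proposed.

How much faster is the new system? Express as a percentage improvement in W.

System 1: ρ₁ = 14.2/19.5 = 0.7282, W₁ = 1/(19.5-14.2) = 0.188679
System 2: ρ₂ = 14.2/21.7 = 0.6544, W₂ = 1/(21.7-14.2) = 0.133333
Improvement: (W₁-W₂)/W₁ = (0.188679-0.133333)/0.188679 = 29.33%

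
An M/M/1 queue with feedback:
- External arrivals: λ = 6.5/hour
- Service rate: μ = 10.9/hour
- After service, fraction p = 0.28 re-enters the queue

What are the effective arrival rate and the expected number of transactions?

Effective arrival rate: λ_eff = λ/(1-p) = 6.5/(1-0.28) = 6.5/0.72 = 9.027778
ρ = λ_eff/μ = 9.027778/10.9 = 0.8282365
L = ρ/(1-ρ) = 0.8282365/(1-0.8282365) = 4.8220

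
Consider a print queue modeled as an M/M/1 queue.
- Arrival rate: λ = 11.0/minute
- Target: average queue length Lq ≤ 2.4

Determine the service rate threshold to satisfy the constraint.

For M/M/1: Lq = λ²/(μ(μ-λ))
Need Lq ≤ 2.4, i.e. μ(μ-λ) ≥ λ²/2.4
μ² - 11.0μ - 121.00/2.4 ≥ 0  →  μ² - 11.0μ - 50.41667 ≥ 0
Quadratic formula (positive root): μ = [λ + √(λ² + 4×50.41667)]/2
Discriminant: 121.00 + 4×50.41667 = 322.6667, √322.6667 = 17.9629
μ ≥ (11.0 + 17.9629)/2 = 14.4815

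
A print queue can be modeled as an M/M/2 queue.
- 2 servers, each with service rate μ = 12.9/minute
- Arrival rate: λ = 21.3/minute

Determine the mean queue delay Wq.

Traffic intensity: ρ = λ/(cμ) = 21.3/(2×12.9) = 0.8256
Since ρ = 0.8256 < 1, system is stable.
Offered load a = λ/μ = cρ = 21.3/12.9 = 1.6512
P₀ = [ Σₙ₌₀^1 aⁿ/n! + a^2/(2!(1-ρ)) ]⁻¹
Σ = a^0/0! + a^1/1! = 1.0000 + 1.6512 = 2.6512
a^2/(2!(1-ρ)) = 2.72634/(2 × 0.174419) = 7.8155
P₀ = 1/(2.6512 + 7.8155) = 0.09554
Lq = P₀·a^2·ρ / (2!(1-ρ)²) = 0.0955414 × 2.72634 × 0.825581 / (2 × 0.0304218) = 3.5344
Wq = Lq/λ = 3.5344/21.3 = 0.1659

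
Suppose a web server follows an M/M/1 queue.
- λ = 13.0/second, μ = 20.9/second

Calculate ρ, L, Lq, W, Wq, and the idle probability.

Step 1: ρ = λ/μ = 13.0/20.9 = 0.6220
Step 2: L = λ/(μ-λ) = 13.0/7.90 = 1.6456
Step 3: Lq = λ²/(μ(μ-λ)) = 169.00/(20.9×7.90) = 1.0236
Step 4: W = 1/(μ-λ) = 1/7.90 = 0.126582
Step 5: Wq = λ/(μ(μ-λ)) = 13.0/(20.9×7.90) = 0.07874
Step 6: P(0) = 1-ρ = 0.3780
Verify: L = λW = 13.0×0.126582 = 1.6456 ✔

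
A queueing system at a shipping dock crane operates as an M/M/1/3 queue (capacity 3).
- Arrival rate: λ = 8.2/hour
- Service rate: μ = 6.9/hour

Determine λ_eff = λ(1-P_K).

ρ = λ/μ = 8.2/6.9 = 1.1884
P₀ = (1-ρ)/(1-ρ^(K+1)) = (1-1.1884)/(1-1.1884^4) = -0.1884/-0.9946 = 0.1894
P_K = P₀×ρ^K = 0.1894 × 1.1884^3 = 0.1894 × 1.6784 = 0.3179
λ_eff = λ(1-P_K) = 8.2 × (1 - 0.31793) = 8.2 × 0.68207 = 5.5930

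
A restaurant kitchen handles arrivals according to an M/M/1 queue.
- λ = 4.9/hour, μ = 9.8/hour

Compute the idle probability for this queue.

ρ = λ/μ = 4.9/9.8 = 0.5000
P(0) = 1 - ρ = 1 - 0.5000 = 0.5000
The server is idle 50.00% of the time.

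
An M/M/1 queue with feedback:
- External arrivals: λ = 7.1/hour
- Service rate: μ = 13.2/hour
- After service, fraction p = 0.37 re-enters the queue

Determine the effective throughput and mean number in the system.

Effective arrival rate: λ_eff = λ/(1-p) = 7.1/(1-0.37) = 7.1/0.63 = 11.26984
ρ = λ_eff/μ = 11.26984/13.2 = 0.853776
L = ρ/(1-ρ) = 0.853776/(1-0.853776) = 5.8388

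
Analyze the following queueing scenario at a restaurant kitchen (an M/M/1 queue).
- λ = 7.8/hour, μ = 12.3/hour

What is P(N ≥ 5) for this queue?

ρ = λ/μ = 7.8/12.3 = 0.63415
P(N ≥ n) = ρⁿ
P(N ≥ 5) = 0.63415^5
P(N ≥ 5) = 0.1026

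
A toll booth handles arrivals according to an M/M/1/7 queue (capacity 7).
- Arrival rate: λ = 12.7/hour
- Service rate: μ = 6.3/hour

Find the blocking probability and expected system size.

ρ = λ/μ = 12.7/6.3 = 2.01587
P₀ = (1-ρ)/(1-ρ^(K+1)) = (1-2.01587)/(1-2.01587^8) = -1.0159/-271.7094 = 0.003739
P_K = P₀×ρ^K = 0.003739 × 2.01587^7 = 0.003739 × 135.2813 = 0.5058
Blocking probability P_7 = 0.5058 (50.58%)
L = ρ[1 - (K+1)ρ^K + Kρ^(K+1)] / [(1-ρ)(1-ρ^(K+1))]
L = 2.01587 × (1 - 8×135.2813 + 7×272.7094) / ((1 - 2.01587) × (1 - 272.7094)) = 6.0451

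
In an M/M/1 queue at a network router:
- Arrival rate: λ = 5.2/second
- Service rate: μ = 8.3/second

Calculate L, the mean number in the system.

ρ = λ/μ = 5.2/8.3 = 0.6265
For M/M/1: L = λ/(μ-λ)
L = 5.2/(8.3-5.2) = 5.2/3.10
L = 1.6774 packets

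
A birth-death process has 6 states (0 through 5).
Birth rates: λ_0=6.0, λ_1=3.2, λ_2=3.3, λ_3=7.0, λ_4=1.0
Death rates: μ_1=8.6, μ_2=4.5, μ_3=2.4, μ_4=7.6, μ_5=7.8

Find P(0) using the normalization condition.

Ratios P(n)/P(0) = (λ₀···λₙ₋₁)/(μ₁···μₙ):
P(1)/P(0) = (6.0)/(8.6) = 0.6977
P(2)/P(0) = (6.0×3.2)/(8.6×4.5) = 0.4961
P(3)/P(0) = (6.0×3.2×3.3)/(8.6×4.5×2.4) = 0.6822
P(4)/P(0) = (6.0×3.2×3.3×7.0)/(8.6×4.5×2.4×7.6) = 0.6283
P(5)/P(0) = (6.0×3.2×3.3×7.0×1.0)/(8.6×4.5×2.4×7.6×7.8) = 0.08055

Normalization: ∑ P(n) = 1
P(0) × (1.0000 + 0.6977 + 0.4961 + 0.6822 + 0.6283 + 0.08055) = 1
P(0) × 3.5848 = 1
P(0) = 1/3.5848 = 0.2790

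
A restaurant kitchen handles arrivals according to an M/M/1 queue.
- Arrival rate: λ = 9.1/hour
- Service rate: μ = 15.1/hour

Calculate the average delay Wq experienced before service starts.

First, compute utilization: ρ = λ/μ = 9.1/15.1 = 0.6026
For M/M/1: Wq = λ/(μ(μ-λ))
Wq = 9.1/(15.1 × (15.1-9.1))
Wq = 9.1/(15.1 × 6.00)
Wq = 0.1004 hours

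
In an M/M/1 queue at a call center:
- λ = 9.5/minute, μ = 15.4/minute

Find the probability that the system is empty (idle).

ρ = λ/μ = 9.5/15.4 = 0.6169
P(0) = 1 - ρ = 1 - 0.6169 = 0.3831
The server is idle 38.31% of the time.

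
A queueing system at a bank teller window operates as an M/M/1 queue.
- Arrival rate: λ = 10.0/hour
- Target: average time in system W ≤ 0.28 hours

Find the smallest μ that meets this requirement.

For M/M/1: W = 1/(μ-λ)
Need W ≤ 0.28, so 1/(μ-λ) ≤ 0.28
μ - λ ≥ 1/0.28 = 3.5714
μ ≥ 10.0 + 3.5714 = 13.5714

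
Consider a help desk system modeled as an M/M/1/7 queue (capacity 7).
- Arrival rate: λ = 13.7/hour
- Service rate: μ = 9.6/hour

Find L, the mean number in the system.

ρ = λ/μ = 13.7/9.6 = 1.4271
P₀ = (1-ρ)/(1-ρ^(K+1)) = (1-1.4271)/(1-1.4271^8) = -0.4271/-16.2042 = 0.02636
P_K = P₀×ρ^K = 0.026357 × 1.4271^7 = 0.026357 × 12.0554 = 0.3177
L = ρ[1 - (K+1)ρ^K + Kρ^(K+1)] / [(1-ρ)(1-ρ^(K+1))]
L = 1.4271 × (1 - 8×12.0554 + 7×17.2042) / ((1 - 1.4271) × (1 - 17.2042)) = 5.1523 tickets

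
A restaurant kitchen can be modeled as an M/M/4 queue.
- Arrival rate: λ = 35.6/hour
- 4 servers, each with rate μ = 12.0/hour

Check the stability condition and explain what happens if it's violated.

Stability requires ρ = λ/(cμ) < 1
ρ = 35.6/(4 × 12.0) = 35.6/48.00 = 0.7417
Since 0.7417 < 1, the system is STABLE.
The servers are busy 74.17% of the time.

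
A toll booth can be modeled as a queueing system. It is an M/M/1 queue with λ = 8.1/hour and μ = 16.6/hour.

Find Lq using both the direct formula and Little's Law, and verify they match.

Method 1 (direct): Lq = λ²/(μ(μ-λ)) = 65.61/(16.6 × 8.50) = 0.4650

Method 2 (Little's Law):
W = 1/(μ-λ) = 1/8.50 = 0.11765
Wq = W - 1/μ = 0.11765 - 0.060241 = 0.05741
Lq = λWq = 8.1 × 0.05741 = 0.4650 ✔ (matches Method 1)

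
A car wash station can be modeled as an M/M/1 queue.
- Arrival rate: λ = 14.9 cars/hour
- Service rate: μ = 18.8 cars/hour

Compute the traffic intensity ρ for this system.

Server utilization: ρ = λ/μ
ρ = 14.9/18.8 = 0.7926
The server is busy 79.26% of the time.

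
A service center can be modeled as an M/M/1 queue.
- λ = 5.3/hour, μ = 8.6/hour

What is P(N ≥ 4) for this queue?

ρ = λ/μ = 5.3/8.6 = 0.61628
P(N ≥ n) = ρⁿ
P(N ≥ 4) = 0.61628^4
P(N ≥ 4) = 0.1442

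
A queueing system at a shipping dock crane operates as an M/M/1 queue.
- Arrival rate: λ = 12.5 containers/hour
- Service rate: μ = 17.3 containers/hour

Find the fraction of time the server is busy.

Server utilization: ρ = λ/μ
ρ = 12.5/17.3 = 0.7225
The server is busy 72.25% of the time.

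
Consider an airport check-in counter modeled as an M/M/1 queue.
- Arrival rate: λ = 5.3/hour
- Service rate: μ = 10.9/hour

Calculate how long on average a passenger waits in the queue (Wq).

First, compute utilization: ρ = λ/μ = 5.3/10.9 = 0.4862
For M/M/1: Wq = λ/(μ(μ-λ))
Wq = 5.3/(10.9 × (10.9-5.3))
Wq = 5.3/(10.9 × 5.60)
Wq = 0.08683 hours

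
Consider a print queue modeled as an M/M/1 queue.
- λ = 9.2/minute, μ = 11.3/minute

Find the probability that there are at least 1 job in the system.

ρ = λ/μ = 9.2/11.3 = 0.8142
P(N ≥ n) = ρⁿ
P(N ≥ 1) = 0.8142^1
P(N ≥ 1) = 0.8142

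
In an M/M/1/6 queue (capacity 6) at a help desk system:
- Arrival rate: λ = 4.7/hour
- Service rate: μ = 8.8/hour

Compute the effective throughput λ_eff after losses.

ρ = λ/μ = 4.7/8.8 = 0.53409
P₀ = (1-ρ)/(1-ρ^(K+1)) = (1-0.53409)/(1-0.53409^7) = 0.46591/0.98760 = 0.4718
P_K = P₀×ρ^K = 0.4718 × 0.53409^6 = 0.4718 × 0.02321 = 0.01095
λ_eff = λ(1-P_K) = 4.7 × (1 - 0.01095) = 4.7 × 0.98905 = 4.6485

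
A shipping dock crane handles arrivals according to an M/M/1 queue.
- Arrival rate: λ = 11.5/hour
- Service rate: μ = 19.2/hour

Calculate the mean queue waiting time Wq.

First, compute utilization: ρ = λ/μ = 11.5/19.2 = 0.5990
For M/M/1: Wq = λ/(μ(μ-λ))
Wq = 11.5/(19.2 × (19.2-11.5))
Wq = 11.5/(19.2 × 7.70)
Wq = 0.07779 hours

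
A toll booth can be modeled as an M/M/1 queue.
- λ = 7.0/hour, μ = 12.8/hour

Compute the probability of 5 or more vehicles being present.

ρ = λ/μ = 7.0/12.8 = 0.546875
P(N ≥ n) = ρⁿ
P(N ≥ 5) = 0.546875^5
P(N ≥ 5) = 0.04891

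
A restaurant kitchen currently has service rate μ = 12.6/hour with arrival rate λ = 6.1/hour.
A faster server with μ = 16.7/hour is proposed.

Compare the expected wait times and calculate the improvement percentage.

System 1: ρ₁ = 6.1/12.6 = 0.4841, W₁ = 1/(12.6-6.1) = 0.15385
System 2: ρ₂ = 6.1/16.7 = 0.3653, W₂ = 1/(16.7-6.1) = 0.094340
Improvement: (W₁-W₂)/W₁ = (0.15385-0.094340)/0.15385 = 38.68%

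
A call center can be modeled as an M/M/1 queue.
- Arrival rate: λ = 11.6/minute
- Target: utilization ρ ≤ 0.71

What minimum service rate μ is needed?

ρ = λ/μ, so μ = λ/ρ
μ ≥ 11.6/0.71 = 16.3380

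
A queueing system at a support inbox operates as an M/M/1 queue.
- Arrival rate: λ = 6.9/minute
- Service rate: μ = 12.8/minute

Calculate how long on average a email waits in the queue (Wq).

First, compute utilization: ρ = λ/μ = 6.9/12.8 = 0.5391
For M/M/1: Wq = λ/(μ(μ-λ))
Wq = 6.9/(12.8 × (12.8-6.9))
Wq = 6.9/(12.8 × 5.90)
Wq = 0.09137 minutes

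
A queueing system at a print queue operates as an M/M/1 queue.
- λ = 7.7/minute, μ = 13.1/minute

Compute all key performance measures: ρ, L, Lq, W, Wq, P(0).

Step 1: ρ = λ/μ = 7.7/13.1 = 0.5878
Step 2: L = λ/(μ-λ) = 7.7/5.40 = 1.4259
Step 3: Lq = λ²/(μ(μ-λ)) = 59.29/(13.1×5.40) = 0.8381
Step 4: W = 1/(μ-λ) = 1/5.40 = 0.185185
Step 5: Wq = λ/(μ(μ-λ)) = 7.7/(13.1×5.40) = 0.1088
Step 6: P(0) = 1-ρ = 0.4122
Verify: L = λW = 7.7×0.185185 = 1.4259 ✔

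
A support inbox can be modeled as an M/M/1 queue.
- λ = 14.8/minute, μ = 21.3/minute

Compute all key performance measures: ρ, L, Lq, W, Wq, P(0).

Step 1: ρ = λ/μ = 14.8/21.3 = 0.6948
Step 2: L = λ/(μ-λ) = 14.8/6.50 = 2.2769
Step 3: Lq = λ²/(μ(μ-λ)) = 219.04/(21.3×6.50) = 1.5821
Step 4: W = 1/(μ-λ) = 1/6.50 = 0.153846
Step 5: Wq = λ/(μ(μ-λ)) = 14.8/(21.3×6.50) = 0.1069
Step 6: P(0) = 1-ρ = 0.3052
Verify: L = λW = 14.8×0.153846 = 2.2769 ✔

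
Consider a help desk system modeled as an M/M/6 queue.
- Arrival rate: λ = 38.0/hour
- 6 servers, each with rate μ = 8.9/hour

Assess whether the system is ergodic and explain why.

Stability requires ρ = λ/(cμ) < 1
ρ = 38.0/(6 × 8.9) = 38.0/53.40 = 0.7116
Since 0.7116 < 1, the system is STABLE.
The servers are busy 71.16% of the time.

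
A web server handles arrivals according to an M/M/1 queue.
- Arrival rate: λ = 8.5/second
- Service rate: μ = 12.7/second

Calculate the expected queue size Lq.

ρ = λ/μ = 8.5/12.7 = 0.6693
For M/M/1: Lq = λ²/(μ(μ-λ))
Lq = 72.25/(12.7 × 4.20)
Lq = 1.3545 requests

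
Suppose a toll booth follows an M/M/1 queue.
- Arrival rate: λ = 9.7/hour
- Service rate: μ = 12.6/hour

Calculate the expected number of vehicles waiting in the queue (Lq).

ρ = λ/μ = 9.7/12.6 = 0.7698
For M/M/1: Lq = λ²/(μ(μ-λ))
Lq = 94.09/(12.6 × 2.90)
Lq = 2.5750 vehicles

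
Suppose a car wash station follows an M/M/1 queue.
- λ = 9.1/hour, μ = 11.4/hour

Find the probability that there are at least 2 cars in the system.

ρ = λ/μ = 9.1/11.4 = 0.79825
P(N ≥ n) = ρⁿ
P(N ≥ 2) = 0.79825^2
P(N ≥ 2) = 0.6372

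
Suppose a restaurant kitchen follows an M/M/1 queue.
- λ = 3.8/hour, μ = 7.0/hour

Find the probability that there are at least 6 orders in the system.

ρ = λ/μ = 3.8/7.0 = 0.54286
P(N ≥ n) = ρⁿ
P(N ≥ 6) = 0.54286^6
P(N ≥ 6) = 0.02559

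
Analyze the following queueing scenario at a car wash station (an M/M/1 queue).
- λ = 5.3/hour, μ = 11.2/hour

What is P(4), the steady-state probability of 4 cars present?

ρ = λ/μ = 5.3/11.2 = 0.47321
P(n) = (1-ρ)ρⁿ
P(4) = (1-0.47321) × 0.47321^4
P(4) = 0.52679 × 0.050144
P(4) = 0.02642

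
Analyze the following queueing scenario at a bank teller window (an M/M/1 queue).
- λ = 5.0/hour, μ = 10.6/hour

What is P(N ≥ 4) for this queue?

ρ = λ/μ = 5.0/10.6 = 0.4717
P(N ≥ n) = ρⁿ
P(N ≥ 4) = 0.4717^4
P(N ≥ 4) = 0.04951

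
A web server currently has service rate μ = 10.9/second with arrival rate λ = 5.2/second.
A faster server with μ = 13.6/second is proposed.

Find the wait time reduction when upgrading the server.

System 1: ρ₁ = 5.2/10.9 = 0.4771, W₁ = 1/(10.9-5.2) = 0.17544
System 2: ρ₂ = 5.2/13.6 = 0.3824, W₂ = 1/(13.6-5.2) = 0.11905
Improvement: (W₁-W₂)/W₁ = (0.17544-0.11905)/0.17544 = 32.14%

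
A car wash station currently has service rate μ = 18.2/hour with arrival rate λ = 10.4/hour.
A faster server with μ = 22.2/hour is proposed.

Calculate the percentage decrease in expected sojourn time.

System 1: ρ₁ = 10.4/18.2 = 0.5714, W₁ = 1/(18.2-10.4) = 0.12821
System 2: ρ₂ = 10.4/22.2 = 0.4685, W₂ = 1/(22.2-10.4) = 0.084746
Improvement: (W₁-W₂)/W₁ = (0.12821-0.084746)/0.12821 = 33.90%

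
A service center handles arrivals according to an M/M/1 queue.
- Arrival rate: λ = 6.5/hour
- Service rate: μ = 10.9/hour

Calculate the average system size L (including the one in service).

ρ = λ/μ = 6.5/10.9 = 0.5963
For M/M/1: L = λ/(μ-λ)
L = 6.5/(10.9-6.5) = 6.5/4.40
L = 1.4773 customers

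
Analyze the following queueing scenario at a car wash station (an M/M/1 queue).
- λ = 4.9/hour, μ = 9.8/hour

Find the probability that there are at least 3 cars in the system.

ρ = λ/μ = 4.9/9.8 = 0.5000
P(N ≥ n) = ρⁿ
P(N ≥ 3) = 0.5000^3
P(N ≥ 3) = 0.1250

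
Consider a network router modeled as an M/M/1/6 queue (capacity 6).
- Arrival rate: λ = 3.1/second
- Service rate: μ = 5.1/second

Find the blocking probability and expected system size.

ρ = λ/μ = 3.1/5.1 = 0.60784
P₀ = (1-ρ)/(1-ρ^(K+1)) = (1-0.60784)/(1-0.60784^7) = 0.3922/0.9693 = 0.4046
P_K = P₀×ρ^K = 0.40456 × 0.60784^6 = 0.40456 × 0.050435 = 0.02040
Blocking probability P_6 = 0.02040 (2.04%)
L = ρ[1 - (K+1)ρ^K + Kρ^(K+1)] / [(1-ρ)(1-ρ^(K+1))]
L = 0.60784 × (1 - 7×0.05044 + 6×0.03066) / ((1 - 0.60784) × (1 - 0.03066)) = 1.3286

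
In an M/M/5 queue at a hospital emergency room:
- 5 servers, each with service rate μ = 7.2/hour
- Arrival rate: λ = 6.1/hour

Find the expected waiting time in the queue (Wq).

Traffic intensity: ρ = λ/(cμ) = 6.1/(5×7.2) = 0.1694
Since ρ = 0.1694 < 1, system is stable.
Offered load a = λ/μ = cρ = 6.1/7.2 = 0.8472
P₀ = [ Σₙ₌₀^4 aⁿ/n! + a^5/(5!(1-ρ)) ]⁻¹
Σ = a^0/0! + a^1/1! + a^2/2! + a^3/3! + a^4/4! = 1.0000 + 0.84722 + 0.35889 + 0.10135 + 0.021467 = 2.3289
a^5/(5!(1-ρ)) = 0.43650/(120 × 0.83056) = 0.004380
P₀ = 1/(2.3289 + 0.004380) = 0.4286
Lq = P₀·a^5·ρ / (5!(1-ρ)²) = 0.4286 × 0.4365 × 0.1694 / (120 × 0.6898) = 0.0003829
Wq = Lq/λ = 0.00038293/6.1 = 0.00006278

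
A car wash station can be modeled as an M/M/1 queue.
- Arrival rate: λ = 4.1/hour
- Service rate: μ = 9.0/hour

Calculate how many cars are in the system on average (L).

ρ = λ/μ = 4.1/9.0 = 0.4556
For M/M/1: L = λ/(μ-λ)
L = 4.1/(9.0-4.1) = 4.1/4.90
L = 0.8367 cars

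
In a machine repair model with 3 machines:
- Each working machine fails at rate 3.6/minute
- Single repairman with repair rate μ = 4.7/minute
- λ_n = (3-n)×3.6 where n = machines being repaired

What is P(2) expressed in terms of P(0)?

P(2)/P(0) = ∏_{i=0}^{2-1} λ_i/μ_{i+1}
= (3-0)×3.6/4.7 × (3-1)×3.6/4.7
= 3.5201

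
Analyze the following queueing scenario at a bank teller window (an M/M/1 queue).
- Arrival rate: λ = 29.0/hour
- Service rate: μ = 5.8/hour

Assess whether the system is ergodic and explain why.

Stability requires ρ = λ/(cμ) < 1
ρ = 29.0/(1 × 5.8) = 29.0/5.80 = 5.0000
Since 5.0000 ≥ 1, the system is UNSTABLE.
Queue grows without bound. Need μ > λ = 29.0.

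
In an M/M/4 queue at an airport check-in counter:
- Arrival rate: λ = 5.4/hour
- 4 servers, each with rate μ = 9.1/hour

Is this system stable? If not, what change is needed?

Stability requires ρ = λ/(cμ) < 1
ρ = 5.4/(4 × 9.1) = 5.4/36.40 = 0.1484
Since 0.1484 < 1, the system is STABLE.
The servers are busy 14.84% of the time.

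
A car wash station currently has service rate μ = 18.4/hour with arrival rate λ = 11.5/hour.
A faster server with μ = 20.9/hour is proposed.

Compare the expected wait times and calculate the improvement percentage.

System 1: ρ₁ = 11.5/18.4 = 0.6250, W₁ = 1/(18.4-11.5) = 0.14493
System 2: ρ₂ = 11.5/20.9 = 0.5502, W₂ = 1/(20.9-11.5) = 0.10638
Improvement: (W₁-W₂)/W₁ = (0.14493-0.10638)/0.14493 = 26.60%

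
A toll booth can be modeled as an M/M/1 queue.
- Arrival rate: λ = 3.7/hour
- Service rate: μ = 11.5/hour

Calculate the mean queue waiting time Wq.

First, compute utilization: ρ = λ/μ = 3.7/11.5 = 0.3217
For M/M/1: Wq = λ/(μ(μ-λ))
Wq = 3.7/(11.5 × (11.5-3.7))
Wq = 3.7/(11.5 × 7.80)
Wq = 0.04125 hours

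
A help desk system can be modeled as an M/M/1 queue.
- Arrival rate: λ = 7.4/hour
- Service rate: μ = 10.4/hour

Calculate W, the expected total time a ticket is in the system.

First, compute utilization: ρ = λ/μ = 7.4/10.4 = 0.7115
For M/M/1: W = 1/(μ-λ)
W = 1/(10.4-7.4) = 1/3.00
W = 0.3333 hours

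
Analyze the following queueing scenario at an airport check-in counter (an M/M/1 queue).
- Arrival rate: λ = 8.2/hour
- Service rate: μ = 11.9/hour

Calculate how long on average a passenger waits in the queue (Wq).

First, compute utilization: ρ = λ/μ = 8.2/11.9 = 0.6891
For M/M/1: Wq = λ/(μ(μ-λ))
Wq = 8.2/(11.9 × (11.9-8.2))
Wq = 8.2/(11.9 × 3.70)
Wq = 0.1862 hours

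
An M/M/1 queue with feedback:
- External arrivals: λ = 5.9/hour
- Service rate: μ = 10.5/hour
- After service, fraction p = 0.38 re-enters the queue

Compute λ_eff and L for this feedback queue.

Effective arrival rate: λ_eff = λ/(1-p) = 5.9/(1-0.38) = 5.9/0.62 = 9.51613
ρ = λ_eff/μ = 9.51613/10.5 = 0.906298
L = ρ/(1-ρ) = 0.906298/(1-0.906298) = 9.6721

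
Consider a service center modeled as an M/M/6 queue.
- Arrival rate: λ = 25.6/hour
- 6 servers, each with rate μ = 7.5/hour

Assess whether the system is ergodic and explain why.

Stability requires ρ = λ/(cμ) < 1
ρ = 25.6/(6 × 7.5) = 25.6/45.00 = 0.5689
Since 0.5689 < 1, the system is STABLE.
The servers are busy 56.89% of the time.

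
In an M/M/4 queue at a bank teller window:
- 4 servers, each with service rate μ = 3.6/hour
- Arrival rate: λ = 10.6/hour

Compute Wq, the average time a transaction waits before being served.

Traffic intensity: ρ = λ/(cμ) = 10.6/(4×3.6) = 0.7361
Since ρ = 0.7361 < 1, system is stable.
Offered load a = λ/μ = cρ = 10.6/3.6 = 2.9444
P₀ = [ Σₙ₌₀^3 aⁿ/n! + a^4/(4!(1-ρ)) ]⁻¹
Σ = a^0/0! + a^1/1! + a^2/2! + a^3/3! = 1.0000 + 2.9444 + 4.3349 + 4.2546 = 12.5339
a^4/(4!(1-ρ)) = 75.1646/(24 × 0.263889) = 11.8681
P₀ = 1/(12.5339 + 11.8681) = 0.04098
Lq = P₀·a^4·ρ / (4!(1-ρ)²) = 0.040980 × 75.1646 × 0.73611 / (24 × 0.069637) = 1.3567
Wq = Lq/λ = 1.3567/10.6 = 0.1280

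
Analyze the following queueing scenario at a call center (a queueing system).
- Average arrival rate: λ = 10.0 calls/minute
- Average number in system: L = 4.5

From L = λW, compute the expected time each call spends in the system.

Little's Law: L = λW, so W = L/λ
W = 4.5/10.0 = 0.4500 minutes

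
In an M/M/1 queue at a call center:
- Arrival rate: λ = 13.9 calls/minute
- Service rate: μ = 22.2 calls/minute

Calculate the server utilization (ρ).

Server utilization: ρ = λ/μ
ρ = 13.9/22.2 = 0.6261
The server is busy 62.61% of the time.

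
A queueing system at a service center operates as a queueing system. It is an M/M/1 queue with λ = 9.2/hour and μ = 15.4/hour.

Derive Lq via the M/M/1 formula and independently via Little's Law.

Method 1 (direct): Lq = λ²/(μ(μ-λ)) = 84.64/(15.4 × 6.20) = 0.8865

Method 2 (Little's Law):
W = 1/(μ-λ) = 1/6.20 = 0.1613
Wq = W - 1/μ = 0.1613 - 0.06494 = 0.09636
Lq = λWq = 9.2 × 0.09636 = 0.8865 ✔ (matches Method 1)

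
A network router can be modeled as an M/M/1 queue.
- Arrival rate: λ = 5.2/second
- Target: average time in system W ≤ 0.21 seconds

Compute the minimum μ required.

For M/M/1: W = 1/(μ-λ)
Need W ≤ 0.21, so 1/(μ-λ) ≤ 0.21
μ - λ ≥ 1/0.21 = 4.7619
μ ≥ 5.2 + 4.7619 = 9.9619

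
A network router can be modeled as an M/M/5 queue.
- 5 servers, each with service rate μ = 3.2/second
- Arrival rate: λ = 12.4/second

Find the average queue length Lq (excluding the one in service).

Traffic intensity: ρ = λ/(cμ) = 12.4/(5×3.2) = 0.7750
Since ρ = 0.7750 < 1, system is stable.
Offered load a = λ/μ = cρ = 12.4/3.2 = 3.8750
P₀ = [ Σₙ₌₀^4 aⁿ/n! + a^5/(5!(1-ρ)) ]⁻¹
Σ = a^0/0! + a^1/1! + a^2/2! + a^3/3! + a^4/4! = 1.0000 + 3.8750 + 7.5078 + 9.6976 + 9.3945 = 31.4749
a^5/(5!(1-ρ)) = 873.6924/(120 × 0.2250) = 32.3590
P₀ = 1/(31.4749 + 32.3590) = 0.01567
Lq = P₀·a^5·ρ / (5!(1-ρ)²) = 0.015666 × 873.6924 × 0.77500 / (120 × 0.050625) = 1.7461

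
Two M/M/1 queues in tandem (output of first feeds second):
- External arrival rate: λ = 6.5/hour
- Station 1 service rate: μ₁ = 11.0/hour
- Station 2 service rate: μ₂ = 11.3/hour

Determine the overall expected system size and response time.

By Jackson's theorem, each station behaves as independent M/M/1.
Station 1: ρ₁ = 6.5/11.0 = 0.5909, L₁ = ρ₁/(1-ρ₁) = λ/(μ₁-λ) = 6.5/4.50 = 1.4444
Station 2: ρ₂ = 6.5/11.3 = 0.5752, L₂ = ρ₂/(1-ρ₂) = λ/(μ₂-λ) = 6.5/4.80 = 1.3542
Total: L = L₁ + L₂ = 1.4444 + 1.3542 = 2.7986
W = L/λ = 2.7986/6.5 = 0.4306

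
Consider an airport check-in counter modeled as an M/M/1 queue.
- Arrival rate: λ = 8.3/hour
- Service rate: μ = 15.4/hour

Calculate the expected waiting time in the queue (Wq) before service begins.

First, compute utilization: ρ = λ/μ = 8.3/15.4 = 0.5390
For M/M/1: Wq = λ/(μ(μ-λ))
Wq = 8.3/(15.4 × (15.4-8.3))
Wq = 8.3/(15.4 × 7.10)
Wq = 0.07591 hours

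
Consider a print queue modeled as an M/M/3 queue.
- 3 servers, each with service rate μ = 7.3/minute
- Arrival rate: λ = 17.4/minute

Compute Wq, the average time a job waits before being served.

Traffic intensity: ρ = λ/(cμ) = 17.4/(3×7.3) = 0.7945
Since ρ = 0.7945 < 1, system is stable.
Offered load a = λ/μ = cρ = 17.4/7.3 = 2.3836
P₀ = [ Σₙ₌₀^2 aⁿ/n! + a^3/(3!(1-ρ)) ]⁻¹
Σ = a^0/0! + a^1/1! + a^2/2! = 1.00000 + 2.38356 + 2.84068 = 6.2242
a^3/(3!(1-ρ)) = 13.5419/(6 × 0.20548) = 10.9840
P₀ = 1/(6.2242 + 10.9840) = 0.05811
Lq = P₀·a^3·ρ / (3!(1-ρ)²) = 0.05811 × 13.5419 × 0.7945 / (6 × 0.04222) = 2.4681
Wq = Lq/λ = 2.4681/17.4 = 0.1418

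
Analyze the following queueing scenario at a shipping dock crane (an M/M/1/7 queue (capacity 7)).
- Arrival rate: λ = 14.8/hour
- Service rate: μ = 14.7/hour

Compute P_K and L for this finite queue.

ρ = λ/μ = 14.8/14.7 = 1.0068
P₀ = (1-ρ)/(1-ρ^(K+1)) = (1-1.0068)/(1-1.0068^8) = -0.006800/-0.05571 = 0.1221
P_K = P₀×ρ^K = 0.1221 × 1.0068^7 = 0.1221 × 1.0486 = 0.1280
Blocking probability P_7 = 0.1280 (12.80%)
L = ρ[1 - (K+1)ρ^K + Kρ^(K+1)] / [(1-ρ)(1-ρ^(K+1))]
L = 1.0068 × (1 - 8×1.04858212 + 7×1.05571248) / ((1 - 1.0068) × (1 - 1.05571248)) = 3.5356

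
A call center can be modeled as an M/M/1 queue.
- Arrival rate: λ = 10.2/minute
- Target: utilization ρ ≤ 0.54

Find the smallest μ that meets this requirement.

ρ = λ/μ, so μ = λ/ρ
μ ≥ 10.2/0.54 = 18.8889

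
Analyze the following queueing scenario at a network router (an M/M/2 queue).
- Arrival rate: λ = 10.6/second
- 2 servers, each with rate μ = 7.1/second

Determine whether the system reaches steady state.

Stability requires ρ = λ/(cμ) < 1
ρ = 10.6/(2 × 7.1) = 10.6/14.20 = 0.7465
Since 0.7465 < 1, the system is STABLE.
The servers are busy 74.65% of the time.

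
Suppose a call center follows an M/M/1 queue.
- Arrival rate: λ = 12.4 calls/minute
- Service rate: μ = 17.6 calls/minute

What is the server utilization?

Server utilization: ρ = λ/μ
ρ = 12.4/17.6 = 0.7045
The server is busy 70.45% of the time.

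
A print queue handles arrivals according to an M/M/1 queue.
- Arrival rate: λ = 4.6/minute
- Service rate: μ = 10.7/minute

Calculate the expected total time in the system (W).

First, compute utilization: ρ = λ/μ = 4.6/10.7 = 0.4299
For M/M/1: W = 1/(μ-λ)
W = 1/(10.7-4.6) = 1/6.10
W = 0.1639 minutes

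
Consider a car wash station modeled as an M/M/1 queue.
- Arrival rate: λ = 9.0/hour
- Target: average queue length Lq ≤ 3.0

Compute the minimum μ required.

For M/M/1: Lq = λ²/(μ(μ-λ))
Need Lq ≤ 3.0, i.e. μ(μ-λ) ≥ λ²/3.0
μ² - 9.0μ - 81.00/3.0 ≥ 0  →  μ² - 9.0μ - 27.0000 ≥ 0
Quadratic formula (positive root): μ = [λ + √(λ² + 4×27.0000)]/2
Discriminant: 81.00 + 4×27.0000 = 189.0000, √189.0000 = 13.7477
μ ≥ (9.0 + 13.7477)/2 = 11.3739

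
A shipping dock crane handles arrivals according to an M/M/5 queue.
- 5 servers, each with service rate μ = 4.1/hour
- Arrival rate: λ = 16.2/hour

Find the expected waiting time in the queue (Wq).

Traffic intensity: ρ = λ/(cμ) = 16.2/(5×4.1) = 0.7902
Since ρ = 0.7902 < 1, system is stable.
Offered load a = λ/μ = cρ = 16.2/4.1 = 3.9512
P₀ = [ Σₙ₌₀^4 aⁿ/n! + a^5/(5!(1-ρ)) ]⁻¹
Σ = a^0/0! + a^1/1! + a^2/2! + a^3/3! + a^4/4! = 1.000000 + 3.951220 + 7.806068 + 10.28116 + 10.15578 = 33.1942
a^5/(5!(1-ρ)) = 963.0654/(120 × 0.209756) = 38.2613
P₀ = 1/(33.1942 + 38.2613) = 0.01399
Lq = P₀·a^5·ρ / (5!(1-ρ)²) = 0.013995 × 963.0654 × 0.79024 / (120 × 0.043998) = 2.0173
Wq = Lq/λ = 2.0173/16.2 = 0.1245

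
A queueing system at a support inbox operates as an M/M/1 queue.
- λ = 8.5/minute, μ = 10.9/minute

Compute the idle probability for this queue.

ρ = λ/μ = 8.5/10.9 = 0.7798
P(0) = 1 - ρ = 1 - 0.7798 = 0.2202
The server is idle 22.02% of the time.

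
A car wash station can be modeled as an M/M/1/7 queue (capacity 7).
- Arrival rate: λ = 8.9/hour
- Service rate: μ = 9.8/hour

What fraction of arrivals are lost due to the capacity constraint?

ρ = λ/μ = 8.9/9.8 = 0.90816
P₀ = (1-ρ)/(1-ρ^(K+1)) = (1-0.90816)/(1-0.90816^8) = 0.09184/0.5373 = 0.1709
P_K = P₀×ρ^K = 0.17093 × 0.90816^7 = 0.17093 × 0.50949 = 0.08709
Blocking probability = 8.71%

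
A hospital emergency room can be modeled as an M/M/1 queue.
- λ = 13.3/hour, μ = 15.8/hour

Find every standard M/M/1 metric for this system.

Step 1: ρ = λ/μ = 13.3/15.8 = 0.8418
Step 2: L = λ/(μ-λ) = 13.3/2.50 = 5.3200
Step 3: Lq = λ²/(μ(μ-λ)) = 176.89/(15.8×2.50) = 4.4782
Step 4: W = 1/(μ-λ) = 1/2.50 = 0.4000
Step 5: Wq = λ/(μ(μ-λ)) = 13.3/(15.8×2.50) = 0.3367
Step 6: P(0) = 1-ρ = 0.1582
Verify: L = λW = 13.3×0.4000 = 5.3200 ✔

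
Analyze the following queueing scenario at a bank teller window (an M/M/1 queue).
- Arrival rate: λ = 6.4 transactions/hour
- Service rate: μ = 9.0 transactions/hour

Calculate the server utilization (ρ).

Server utilization: ρ = λ/μ
ρ = 6.4/9.0 = 0.7111
The server is busy 71.11% of the time.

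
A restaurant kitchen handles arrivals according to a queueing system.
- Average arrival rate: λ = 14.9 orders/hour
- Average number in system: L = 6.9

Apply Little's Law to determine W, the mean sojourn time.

Little's Law: L = λW, so W = L/λ
W = 6.9/14.9 = 0.4631 hours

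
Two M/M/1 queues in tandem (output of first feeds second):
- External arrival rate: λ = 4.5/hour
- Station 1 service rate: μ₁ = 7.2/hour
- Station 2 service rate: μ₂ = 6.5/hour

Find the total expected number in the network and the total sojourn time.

By Jackson's theorem, each station behaves as independent M/M/1.
Station 1: ρ₁ = 4.5/7.2 = 0.6250, L₁ = ρ₁/(1-ρ₁) = λ/(μ₁-λ) = 4.5/2.70 = 1.6667
Station 2: ρ₂ = 4.5/6.5 = 0.6923, L₂ = ρ₂/(1-ρ₂) = λ/(μ₂-λ) = 4.5/2.00 = 2.2500
Total: L = L₁ + L₂ = 1.6667 + 2.2500 = 3.9167
W = L/λ = 3.9167/4.5 = 0.8704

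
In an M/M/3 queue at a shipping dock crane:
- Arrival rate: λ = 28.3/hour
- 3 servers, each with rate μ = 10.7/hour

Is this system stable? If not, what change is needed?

Stability requires ρ = λ/(cμ) < 1
ρ = 28.3/(3 × 10.7) = 28.3/32.10 = 0.8816
Since 0.8816 < 1, the system is STABLE.
The servers are busy 88.16% of the time.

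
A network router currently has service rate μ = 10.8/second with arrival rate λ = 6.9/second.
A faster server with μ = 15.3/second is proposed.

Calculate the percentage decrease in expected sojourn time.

System 1: ρ₁ = 6.9/10.8 = 0.6389, W₁ = 1/(10.8-6.9) = 0.25641
System 2: ρ₂ = 6.9/15.3 = 0.4510, W₂ = 1/(15.3-6.9) = 0.11905
Improvement: (W₁-W₂)/W₁ = (0.25641-0.11905)/0.25641 = 53.57%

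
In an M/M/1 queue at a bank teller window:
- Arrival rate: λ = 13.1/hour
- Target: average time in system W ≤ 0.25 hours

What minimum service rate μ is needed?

For M/M/1: W = 1/(μ-λ)
Need W ≤ 0.25, so 1/(μ-λ) ≤ 0.25
μ - λ ≥ 1/0.25 = 4.0000
μ ≥ 13.1 + 4.0000 = 17.1000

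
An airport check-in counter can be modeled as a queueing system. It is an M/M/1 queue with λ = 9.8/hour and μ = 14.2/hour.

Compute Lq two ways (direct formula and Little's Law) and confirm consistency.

Method 1 (direct): Lq = λ²/(μ(μ-λ)) = 96.04/(14.2 × 4.40) = 1.5371

Method 2 (Little's Law):
W = 1/(μ-λ) = 1/4.40 = 0.22727
Wq = W - 1/μ = 0.22727 - 0.070423 = 0.15685
Lq = λWq = 9.8 × 0.15685 = 1.5371 ✔ (matches Method 1)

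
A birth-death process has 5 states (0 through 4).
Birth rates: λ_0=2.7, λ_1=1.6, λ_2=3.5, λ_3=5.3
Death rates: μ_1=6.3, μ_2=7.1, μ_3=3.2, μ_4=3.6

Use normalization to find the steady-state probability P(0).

Ratios P(n)/P(0) = (λ₀···λₙ₋₁)/(μ₁···μₙ):
P(1)/P(0) = (2.7)/(6.3) = 0.4286
P(2)/P(0) = (2.7×1.6)/(6.3×7.1) = 0.09658
P(3)/P(0) = (2.7×1.6×3.5)/(6.3×7.1×3.2) = 0.1056
P(4)/P(0) = (2.7×1.6×3.5×5.3)/(6.3×7.1×3.2×3.6) = 0.1555

Normalization: ∑ P(n) = 1
P(0) × (1.0000 + 0.4286 + 0.09658 + 0.1056 + 0.1555) = 1
P(0) × 1.7863 = 1
P(0) = 1/1.7863 = 0.5598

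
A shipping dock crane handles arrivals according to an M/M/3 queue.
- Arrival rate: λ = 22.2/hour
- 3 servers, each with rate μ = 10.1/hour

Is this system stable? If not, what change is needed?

Stability requires ρ = λ/(cμ) < 1
ρ = 22.2/(3 × 10.1) = 22.2/30.30 = 0.7327
Since 0.7327 < 1, the system is STABLE.
The servers are busy 73.27% of the time.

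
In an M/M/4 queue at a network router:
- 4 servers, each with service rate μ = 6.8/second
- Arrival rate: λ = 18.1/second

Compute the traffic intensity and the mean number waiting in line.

Traffic intensity: ρ = λ/(cμ) = 18.1/(4×6.8) = 0.6654
Since ρ = 0.6654 < 1, system is stable.
Offered load a = λ/μ = cρ = 18.1/6.8 = 2.6618
P₀ = [ Σₙ₌₀^3 aⁿ/n! + a^4/(4!(1-ρ)) ]⁻¹
Σ = a^0/0! + a^1/1! + a^2/2! + a^3/3! = 1.0000 + 2.6618 + 3.5425 + 3.1431 = 10.3474
a^4/(4!(1-ρ)) = 50.1971/(24 × 0.334559) = 6.2517
P₀ = 1/(10.3474 + 6.2517) = 0.06024
Lq = P₀·a^4·ρ / (4!(1-ρ)²) = 0.060245 × 50.1971 × 0.66544 / (24 × 0.11193) = 0.7491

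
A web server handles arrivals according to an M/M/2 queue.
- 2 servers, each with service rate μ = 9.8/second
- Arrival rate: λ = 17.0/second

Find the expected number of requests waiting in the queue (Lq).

Traffic intensity: ρ = λ/(cμ) = 17.0/(2×9.8) = 0.8673
Since ρ = 0.8673 < 1, system is stable.
Offered load a = λ/μ = cρ = 17.0/9.8 = 1.7347
P₀ = [ Σₙ₌₀^1 aⁿ/n! + a^2/(2!(1-ρ)) ]⁻¹
Σ = a^0/0! + a^1/1! = 1.0000 + 1.7347 = 2.7347
a^2/(2!(1-ρ)) = 3.00916/(2 × 0.132653) = 11.3422
P₀ = 1/(2.7347 + 11.3422) = 0.07104
Lq = P₀·a^2·ρ / (2!(1-ρ)²) = 0.07103825 × 3.009163 × 0.8673469 / (2 × 0.01759683) = 5.2682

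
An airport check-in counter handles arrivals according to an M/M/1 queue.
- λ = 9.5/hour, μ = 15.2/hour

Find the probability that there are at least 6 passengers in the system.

ρ = λ/μ = 9.5/15.2 = 0.6250
P(N ≥ n) = ρⁿ
P(N ≥ 6) = 0.6250^6
P(N ≥ 6) = 0.05960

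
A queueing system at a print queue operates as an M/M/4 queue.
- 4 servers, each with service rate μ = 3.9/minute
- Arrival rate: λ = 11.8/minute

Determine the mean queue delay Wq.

Traffic intensity: ρ = λ/(cμ) = 11.8/(4×3.9) = 0.7564
Since ρ = 0.7564 < 1, system is stable.
Offered load a = λ/μ = cρ = 11.8/3.9 = 3.0256
P₀ = [ Σₙ₌₀^3 aⁿ/n! + a^4/(4!(1-ρ)) ]⁻¹
Σ = a^0/0! + a^1/1! + a^2/2! + a^3/3! = 1.0000 + 3.0256 + 4.5773 + 4.6164 = 13.2193
a^4/(4!(1-ρ)) = 83.80494/(24 × 0.2435897) = 14.3351
P₀ = 1/(13.2193 + 14.3351) = 0.03629
Lq = P₀·a^4·ρ / (4!(1-ρ)²) = 0.036292 × 83.8049 × 0.75641 / (24 × 0.059336) = 1.6155
Wq = Lq/λ = 1.6155/11.8 = 0.1369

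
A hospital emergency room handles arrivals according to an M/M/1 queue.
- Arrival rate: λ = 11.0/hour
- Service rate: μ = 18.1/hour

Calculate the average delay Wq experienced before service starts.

First, compute utilization: ρ = λ/μ = 11.0/18.1 = 0.6077
For M/M/1: Wq = λ/(μ(μ-λ))
Wq = 11.0/(18.1 × (18.1-11.0))
Wq = 11.0/(18.1 × 7.10)
Wq = 0.08560 hours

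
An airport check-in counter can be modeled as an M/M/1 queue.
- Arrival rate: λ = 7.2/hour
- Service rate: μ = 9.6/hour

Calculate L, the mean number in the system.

ρ = λ/μ = 7.2/9.6 = 0.7500
For M/M/1: L = λ/(μ-λ)
L = 7.2/(9.6-7.2) = 7.2/2.40
L = 3.0000 passengers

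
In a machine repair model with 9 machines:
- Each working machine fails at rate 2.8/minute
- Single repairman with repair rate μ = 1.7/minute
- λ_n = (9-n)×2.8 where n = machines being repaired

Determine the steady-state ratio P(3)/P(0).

P(3)/P(0) = ∏_{i=0}^{3-1} λ_i/μ_{i+1}
= (9-0)×2.8/1.7 × (9-1)×2.8/1.7 × (9-2)×2.8/1.7
= 2251.9455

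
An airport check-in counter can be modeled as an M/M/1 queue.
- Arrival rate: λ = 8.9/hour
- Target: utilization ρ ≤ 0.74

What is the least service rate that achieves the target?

ρ = λ/μ, so μ = λ/ρ
μ ≥ 8.9/0.74 = 12.0270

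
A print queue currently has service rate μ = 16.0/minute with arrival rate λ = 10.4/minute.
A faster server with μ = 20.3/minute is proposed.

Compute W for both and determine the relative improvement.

System 1: ρ₁ = 10.4/16.0 = 0.6500, W₁ = 1/(16.0-10.4) = 0.17857
System 2: ρ₂ = 10.4/20.3 = 0.5123, W₂ = 1/(20.3-10.4) = 0.10101
Improvement: (W₁-W₂)/W₁ = (0.17857-0.10101)/0.17857 = 43.43%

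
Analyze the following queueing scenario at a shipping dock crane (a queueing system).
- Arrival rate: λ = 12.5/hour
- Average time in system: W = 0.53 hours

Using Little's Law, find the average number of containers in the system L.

Little's Law: L = λW
L = 12.5 × 0.53 = 6.6250 containers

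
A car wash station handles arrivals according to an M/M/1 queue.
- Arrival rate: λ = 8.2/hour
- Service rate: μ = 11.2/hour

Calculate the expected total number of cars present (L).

ρ = λ/μ = 8.2/11.2 = 0.7321
For M/M/1: L = λ/(μ-λ)
L = 8.2/(11.2-8.2) = 8.2/3.00
L = 2.7333 cars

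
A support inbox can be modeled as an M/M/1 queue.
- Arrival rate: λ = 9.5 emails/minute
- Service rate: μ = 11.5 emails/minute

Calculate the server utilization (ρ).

Server utilization: ρ = λ/μ
ρ = 9.5/11.5 = 0.8261
The server is busy 82.61% of the time.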